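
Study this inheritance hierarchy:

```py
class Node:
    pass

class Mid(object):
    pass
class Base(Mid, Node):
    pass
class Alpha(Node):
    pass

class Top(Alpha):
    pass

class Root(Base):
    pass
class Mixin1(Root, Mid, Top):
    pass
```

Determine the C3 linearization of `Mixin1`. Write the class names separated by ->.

L[Mixin1] = Mixin1 + merge(L[Root], L[Mid], L[Top], [Root Mid Top])
  take Root:  [Root Base Mid Node object] + [Mid object] + [Top Alpha Node object] + [Root Mid Top]
  take Base:  [Base Mid Node object] + [Mid object] + [Top Alpha Node object] + [Mid Top]
  take Mid:  [Mid Node object] + [Mid object] + [Top Alpha Node object] + [Mid Top]
  take Top:  [Node object] + [object] + [Top Alpha Node object] + [Top]
  take Alpha:  [Node object] + [object] + [Alpha Node object]
  take Node:  [Node object] + [object] + [Node object]
  take object:  [object] + [object] + [object]

Mixin1 -> Root -> Base -> Mid -> Top -> Alpha -> Node -> object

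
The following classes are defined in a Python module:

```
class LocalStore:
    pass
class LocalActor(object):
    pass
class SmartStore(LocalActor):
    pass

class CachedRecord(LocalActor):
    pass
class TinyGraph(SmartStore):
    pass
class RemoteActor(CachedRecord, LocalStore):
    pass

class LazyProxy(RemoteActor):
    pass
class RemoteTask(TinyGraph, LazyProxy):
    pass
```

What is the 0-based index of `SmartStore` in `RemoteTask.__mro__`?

L[RemoteTask] = RemoteTask + merge(L[TinyGraph], L[LazyProxy], [TinyGraph LazyProxy])
  take TinyGraph:  [TinyGraph SmartStore LocalActor object] + [LazyProxy RemoteActor CachedRecord LocalActor LocalStore object] + [TinyGraph LazyProxy]
  take SmartStore:  [SmartStore LocalActor object] + [LazyProxy RemoteActor CachedRecord LocalActor LocalStore object] + [LazyProxy]
  take LazyProxy:  [LocalActor object] + [LazyProxy RemoteActor CachedRecord LocalActor LocalStore object] + [LazyProxy]
  take RemoteActor:  [LocalActor object] + [RemoteActor CachedRecord LocalActor LocalStore object]
  take CachedRecord:  [LocalActor object] + [CachedRecord LocalActor LocalStore object]
  take LocalActor:  [LocalActor object] + [LocalActor LocalStore object]
  take LocalStore:  [object] + [LocalStore object]
  take object:  [object] + [object]
MRO: RemoteTask TinyGraph SmartStore LazyProxy RemoteActor CachedRecord LocalActor LocalStore object
SmartStore sits at index 2.

2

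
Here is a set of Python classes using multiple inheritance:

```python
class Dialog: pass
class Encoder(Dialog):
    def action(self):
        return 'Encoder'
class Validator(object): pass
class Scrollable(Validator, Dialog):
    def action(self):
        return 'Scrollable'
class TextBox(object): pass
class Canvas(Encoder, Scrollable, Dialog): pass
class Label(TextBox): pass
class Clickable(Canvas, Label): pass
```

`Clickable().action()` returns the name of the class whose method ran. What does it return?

Encoder

L[Clickable] = Clickable + merge(L[Canvas], L[Label], [Canvas Label])
  take Canvas:  [Canvas Encoder Scrollable Validator Dialog object] + [Label TextBox object] + [Canvas Label]
  take Encoder:  [Encoder Scrollable Validator Dialog object] + [Label TextBox object] + [Label]
  take Scrollable:  [Scrollable Validator Dialog object] + [Label TextBox object] + [Label]
  take Validator:  [Validator Dialog object] + [Label TextBox object] + [Label]
  take Dialog:  [Dialog object] + [Label TextBox object] + [Label]
  take Label:  [object] + [Label TextBox object] + [Label]
  take TextBox:  [object] + [TextBox object]
  take object:  [object] + [object]
MRO: Clickable Canvas Encoder Scrollable Validator Dialog Label TextBox object
action is defined in: Encoder, Scrollable. First along the MRO is Encoder.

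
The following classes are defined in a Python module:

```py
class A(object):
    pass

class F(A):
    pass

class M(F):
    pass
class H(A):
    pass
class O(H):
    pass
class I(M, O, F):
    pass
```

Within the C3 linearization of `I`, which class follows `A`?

L[I] = I + merge(L[M], L[O], L[F], [M O F])
  take M:  [M F A object] + [O H A object] + [F A object] + [M O F]
  take O:  [F A object] + [O H A object] + [F A object] + [O F]
  take F:  [F A object] + [H A object] + [F A object] + [F]
  take H:  [A object] + [H A object] + [A object]
  take A:  [A object] + [A object] + [A object]
  take object:  [object] + [object] + [object]
MRO: I M O F H A object
A is at position 5; next is object.

object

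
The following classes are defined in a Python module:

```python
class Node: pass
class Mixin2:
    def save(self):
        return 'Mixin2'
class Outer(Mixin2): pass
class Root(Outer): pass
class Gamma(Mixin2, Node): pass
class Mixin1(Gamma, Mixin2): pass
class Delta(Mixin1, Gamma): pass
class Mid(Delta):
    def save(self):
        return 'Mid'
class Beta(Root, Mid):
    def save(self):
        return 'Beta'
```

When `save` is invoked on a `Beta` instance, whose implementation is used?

L[Beta] = Beta + merge(L[Root], L[Mid], [Root Mid])
  take Root:  [Root Outer Mixin2 object] + [Mid Delta Mixin1 Gamma Mixin2 Node object] + [Root Mid]
  take Outer:  [Outer Mixin2 object] + [Mid Delta Mixin1 Gamma Mixin2 Node object] + [Mid]
  take Mid:  [Mixin2 object] + [Mid Delta Mixin1 Gamma Mixin2 Node object] + [Mid]
  take Delta:  [Mixin2 object] + [Delta Mixin1 Gamma Mixin2 Node object]
  take Mixin1:  [Mixin2 object] + [Mixin1 Gamma Mixin2 Node object]
  take Gamma:  [Mixin2 object] + [Gamma Mixin2 Node object]
  take Mixin2:  [Mixin2 object] + [Mixin2 Node object]
  take Node:  [object] + [Node object]
  take object:  [object] + [object]
MRO: Beta Root Outer Mid Delta Mixin1 Gamma Mixin2 Node object
save is defined in: Beta, Mid, Mixin2. First along the MRO is Beta.

Beta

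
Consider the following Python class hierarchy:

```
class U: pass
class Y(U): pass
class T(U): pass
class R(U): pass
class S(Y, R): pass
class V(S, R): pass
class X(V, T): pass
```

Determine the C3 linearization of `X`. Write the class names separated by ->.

L[X] = X + merge(L[V], L[T], [V T])
  take V:  [V S Y R U object] + [T U object] + [V T]
  take S:  [S Y R U object] + [T U object] + [T]
  take Y:  [Y R U object] + [T U object] + [T]
  take R:  [R U object] + [T U object] + [T]
  take T:  [U object] + [T U object] + [T]
  take U:  [U object] + [U object]
  take object:  [object] + [object]

X -> V -> S -> Y -> R -> T -> U -> object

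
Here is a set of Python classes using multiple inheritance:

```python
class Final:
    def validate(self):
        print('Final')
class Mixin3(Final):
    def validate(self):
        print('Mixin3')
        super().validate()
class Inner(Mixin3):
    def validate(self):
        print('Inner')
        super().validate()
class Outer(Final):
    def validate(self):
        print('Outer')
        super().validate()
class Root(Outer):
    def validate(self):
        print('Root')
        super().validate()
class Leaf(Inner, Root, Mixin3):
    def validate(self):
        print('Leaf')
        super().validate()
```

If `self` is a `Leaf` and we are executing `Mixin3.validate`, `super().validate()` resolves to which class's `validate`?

Outer

L[Leaf] = Leaf + merge(L[Inner], L[Root], L[Mixin3], [Inner Root Mixin3])
  take Inner:  [Inner Mixin3 Final object] + [Root Outer Final object] + [Mixin3 Final object] + [Inner Root Mixin3]
  take Root:  [Mixin3 Final object] + [Root Outer Final object] + [Mixin3 Final object] + [Root Mixin3]
  take Mixin3:  [Mixin3 Final object] + [Outer Final object] + [Mixin3 Final object] + [Mixin3]
  take Outer:  [Final object] + [Outer Final object] + [Final object]
  take Final:  [Final object] + [Final object] + [Final object]
  take object:  [object] + [object] + [object]
MRO: Leaf Inner Root Mixin3 Outer Final object
super() in Mixin3.validate on a Leaf instance goes to the class after Mixin3 in Leaf's MRO: Outer.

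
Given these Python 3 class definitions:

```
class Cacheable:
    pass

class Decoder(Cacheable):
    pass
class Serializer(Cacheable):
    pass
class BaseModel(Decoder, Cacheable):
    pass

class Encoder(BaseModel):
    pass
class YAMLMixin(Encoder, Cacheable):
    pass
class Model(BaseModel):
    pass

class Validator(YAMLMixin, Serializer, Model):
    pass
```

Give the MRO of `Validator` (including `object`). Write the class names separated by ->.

L[Validator] = Validator + merge(L[YAMLMixin], L[Serializer], L[Model], [YAMLMixin Serializer Model])
  take YAMLMixin:  [YAMLMixin Encoder BaseModel Decoder Cacheable object] + [Serializer Cacheable object] + [Model BaseModel Decoder Cacheable object] + [YAMLMixin Serializer Model]
  take Encoder:  [Encoder BaseModel Decoder Cacheable object] + [Serializer Cacheable object] + [Model BaseModel Decoder Cacheable object] + [Serializer Model]
  take Serializer:  [BaseModel Decoder Cacheable object] + [Serializer Cacheable object] + [Model BaseModel Decoder Cacheable object] + [Serializer Model]
  take Model:  [BaseModel Decoder Cacheable object] + [Cacheable object] + [Model BaseModel Decoder Cacheable object] + [Model]
  take BaseModel:  [BaseModel Decoder Cacheable object] + [Cacheable object] + [BaseModel Decoder Cacheable object]
  take Decoder:  [Decoder Cacheable object] + [Cacheable object] + [Decoder Cacheable object]
  take Cacheable:  [Cacheable object] + [Cacheable object] + [Cacheable object]
  take object:  [object] + [object] + [object]

Validator -> YAMLMixin -> Encoder -> Serializer -> Model -> BaseModel -> Decoder -> Cacheable -> object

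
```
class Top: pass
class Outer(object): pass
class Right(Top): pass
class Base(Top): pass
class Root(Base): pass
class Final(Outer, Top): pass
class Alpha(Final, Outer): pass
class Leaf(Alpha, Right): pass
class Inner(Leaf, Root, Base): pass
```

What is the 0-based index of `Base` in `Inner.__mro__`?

L[Inner] = Inner + merge(L[Leaf], L[Root], L[Base], [Leaf Root Base])
  take Leaf:  [Leaf Alpha Final Outer Right Top object] + [Root Base Top object] + [Base Top object] + [Leaf Root Base]
  take Alpha:  [Alpha Final Outer Right Top object] + [Root Base Top object] + [Base Top object] + [Root Base]
  take Final:  [Final Outer Right Top object] + [Root Base Top object] + [Base Top object] + [Root Base]
  take Outer:  [Outer Right Top object] + [Root Base Top object] + [Base Top object] + [Root Base]
  take Right:  [Right Top object] + [Root Base Top object] + [Base Top object] + [Root Base]
  take Root:  [Top object] + [Root Base Top object] + [Base Top object] + [Root Base]
  take Base:  [Top object] + [Base Top object] + [Base Top object] + [Base]
  take Top:  [Top object] + [Top object] + [Top object]
  take object:  [object] + [object] + [object]
MRO: Inner Leaf Alpha Final Outer Right Root Base Top object
Base sits at index 7.

7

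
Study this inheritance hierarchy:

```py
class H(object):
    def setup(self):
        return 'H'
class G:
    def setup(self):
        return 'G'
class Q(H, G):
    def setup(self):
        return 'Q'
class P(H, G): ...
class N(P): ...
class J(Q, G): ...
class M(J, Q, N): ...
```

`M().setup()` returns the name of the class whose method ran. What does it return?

Q

L[M] = M + merge(L[J], L[Q], L[N], [J Q N])
  take J:  [J Q H G object] + [Q H G object] + [N P H G object] + [J Q N]
  take Q:  [Q H G object] + [Q H G object] + [N P H G object] + [Q N]
  take N:  [H G object] + [H G object] + [N P H G object] + [N]
  take P:  [H G object] + [H G object] + [P H G object]
  take H:  [H G object] + [H G object] + [H G object]
  take G:  [G object] + [G object] + [G object]
  take object:  [object] + [object] + [object]
MRO: M J Q N P H G object
setup is defined in: G, H, Q. First along the MRO is Q.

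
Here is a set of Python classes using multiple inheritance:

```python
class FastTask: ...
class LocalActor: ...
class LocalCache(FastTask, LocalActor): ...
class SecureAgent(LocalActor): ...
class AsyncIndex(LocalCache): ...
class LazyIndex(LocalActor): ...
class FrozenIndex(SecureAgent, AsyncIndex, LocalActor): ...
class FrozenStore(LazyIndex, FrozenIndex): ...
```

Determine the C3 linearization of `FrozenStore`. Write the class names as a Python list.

L[FrozenStore] = FrozenStore + merge(L[LazyIndex], L[FrozenIndex], [LazyIndex FrozenIndex])
  take LazyIndex:  [LazyIndex LocalActor object] + [FrozenIndex SecureAgent AsyncIndex LocalCache FastTask LocalActor object] + [LazyIndex FrozenIndex]
  take FrozenIndex:  [LocalActor object] + [FrozenIndex SecureAgent AsyncIndex LocalCache FastTask LocalActor object] + [FrozenIndex]
  take SecureAgent:  [LocalActor object] + [SecureAgent AsyncIndex LocalCache FastTask LocalActor object]
  take AsyncIndex:  [LocalActor object] + [AsyncIndex LocalCache FastTask LocalActor object]
  take LocalCache:  [LocalActor object] + [LocalCache FastTask LocalActor object]
  take FastTask:  [LocalActor object] + [FastTask LocalActor object]
  take LocalActor:  [LocalActor object] + [LocalActor object]
  take object:  [object] + [object]

[FrozenStore, LazyIndex, FrozenIndex, SecureAgent, AsyncIndex, LocalCache, FastTask, LocalActor, object]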